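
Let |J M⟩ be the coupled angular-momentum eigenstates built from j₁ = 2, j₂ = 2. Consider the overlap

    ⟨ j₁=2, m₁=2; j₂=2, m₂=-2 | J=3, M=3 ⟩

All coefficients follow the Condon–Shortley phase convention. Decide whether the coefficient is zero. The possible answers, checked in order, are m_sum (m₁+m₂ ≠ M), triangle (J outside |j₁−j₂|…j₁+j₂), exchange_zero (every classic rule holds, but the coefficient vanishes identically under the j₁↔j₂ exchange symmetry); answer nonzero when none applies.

m_sum

m-sum: m₁+m₂ = 2+(-2) = 0, M = 3  ✗ ⇒ coefficient is 0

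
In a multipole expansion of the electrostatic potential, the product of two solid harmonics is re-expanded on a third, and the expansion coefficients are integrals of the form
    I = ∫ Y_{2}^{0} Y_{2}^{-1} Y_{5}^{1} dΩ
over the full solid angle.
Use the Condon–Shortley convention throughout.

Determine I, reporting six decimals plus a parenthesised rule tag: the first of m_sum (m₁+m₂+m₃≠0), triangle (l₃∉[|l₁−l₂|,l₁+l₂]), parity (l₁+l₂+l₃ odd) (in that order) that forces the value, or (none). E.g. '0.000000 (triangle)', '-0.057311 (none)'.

triangle: need 0≤l₃≤4, have 5; I=0

0.000000 (triangle)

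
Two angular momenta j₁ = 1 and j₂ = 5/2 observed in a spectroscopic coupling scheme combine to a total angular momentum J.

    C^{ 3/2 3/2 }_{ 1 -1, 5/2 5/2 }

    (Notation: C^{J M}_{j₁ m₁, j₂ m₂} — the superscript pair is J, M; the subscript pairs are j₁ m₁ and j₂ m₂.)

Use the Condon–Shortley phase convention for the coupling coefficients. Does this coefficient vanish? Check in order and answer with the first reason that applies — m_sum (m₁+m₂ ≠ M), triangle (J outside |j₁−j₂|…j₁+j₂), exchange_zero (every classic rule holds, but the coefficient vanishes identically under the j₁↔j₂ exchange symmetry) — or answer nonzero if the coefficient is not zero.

m-sum: m₁+m₂ = -1+5/2 = 3/2, M = 3/2  ✓
triangle: |j₁−j₂| = 3/2 ≤ J = 3/2 ≤ j₁+j₂ = 7/2  ✓
exchange: j₁≠j₂ or m₁≠m₂ — the exchange symmetry imposes no constraint here
value check: CG = +√(2/3) = +0.816497 ≠ 0

nonzero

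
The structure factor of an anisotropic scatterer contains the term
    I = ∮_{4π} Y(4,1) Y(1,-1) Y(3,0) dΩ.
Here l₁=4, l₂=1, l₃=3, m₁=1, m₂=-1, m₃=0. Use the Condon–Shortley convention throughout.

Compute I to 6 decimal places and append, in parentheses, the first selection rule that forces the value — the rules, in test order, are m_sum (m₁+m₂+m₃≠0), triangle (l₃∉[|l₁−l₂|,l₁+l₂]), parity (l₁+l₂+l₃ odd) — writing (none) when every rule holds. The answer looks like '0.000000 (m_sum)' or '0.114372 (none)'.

-0.194664 (none)

Rules hold: Σm=0, L=8 even, 3≤3≤5.
N = 9·3·7 = 189
Δ = 2!·6!·0!/9! = 1/252
Racah Σ t=1..1: t=1:−1/36 = -1/36
⇒ 3j(4 1 3; 0 0 0)² = 4/63, sgn +1
Racah Σ t=0..0: t=0:+1/72 = 1/72
⇒ 3j(4 1 3; 1 -1 0)² = 5/126, sgn -1
4πI² = N·(3j₀)²·(3jₘ)² = 10/21
I = -1·√(0.47619/4π) = -0.19466390
No selection rule forces the value: the integral is nonzero (none).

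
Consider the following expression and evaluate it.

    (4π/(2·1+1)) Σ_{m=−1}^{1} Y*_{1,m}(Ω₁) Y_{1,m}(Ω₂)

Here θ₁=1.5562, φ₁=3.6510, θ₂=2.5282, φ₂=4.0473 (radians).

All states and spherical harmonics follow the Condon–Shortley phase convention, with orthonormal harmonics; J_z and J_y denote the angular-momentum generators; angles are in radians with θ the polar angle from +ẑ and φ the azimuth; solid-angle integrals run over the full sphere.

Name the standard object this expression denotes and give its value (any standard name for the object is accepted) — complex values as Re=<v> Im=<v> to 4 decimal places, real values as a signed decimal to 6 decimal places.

This sum is the spherical-harmonic addition theorem: it equals the Legendre polynomial P_l(cos γ) of the angle γ between the two directions.
Term-by-term m-sum for l=1 (normalisation 4π/3 = 4.188790):
  [-1]  conj(Y_{1,-1})(Ω₁) = -0.301596-0.168466i ; Y_{1,-1}(Ω₂) = -0.122736+0.156493i ; Δ = +0.063380-0.026521i
  [+0]  conj(Y_{1,0})(Ω₁) = +0.007132-0.000000i ; Y_{1,0}(Ω₂) = -0.399530+0.000000i ; Δ = -0.002849+0.000000i
  [+1]  conj(Y_{1,1})(Ω₁) = +0.301596-0.168466i ; Y_{1,1}(Ω₂) = +0.122736+0.156493i ; Δ = +0.063380+0.026521i
Accumulated sum +0.123911+0.000000i; after 4π/(2l+1) scaling, +0.519038+0.000000i ⇒ P_1 = 0.519038

Legendre polynomial (addition theorem), +0.519038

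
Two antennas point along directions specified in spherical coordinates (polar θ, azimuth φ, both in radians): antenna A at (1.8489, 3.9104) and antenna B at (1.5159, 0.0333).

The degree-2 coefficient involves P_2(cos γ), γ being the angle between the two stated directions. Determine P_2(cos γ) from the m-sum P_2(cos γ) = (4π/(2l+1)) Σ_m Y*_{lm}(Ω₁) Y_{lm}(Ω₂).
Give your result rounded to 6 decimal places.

Term-by-term m-sum for l=2 (normalisation 4π/5 = 2.513274):
  m=-2: Y*=0.01185 + 0.35696j  Y=0.38426 - 0.02563j  product 0.01370 + 0.13686j
  m=-1: Y*=0.14658 + 0.14180j  Y=0.04230 - 0.00141j  product 0.00640 + 0.00579j
  m=+0: Y*=-0.24408 + 0.00000j  Y=-0.31254 + 0.00000j  product 0.07629 + 0.00000j
  m=+1: Y*=-0.14658 + 0.14180j  Y=-0.04230 - 0.00141j  product 0.00640 - 0.00579j
  m=+2: Y*=0.01185 - 0.35696j  Y=0.38426 + 0.02563j  product 0.01370 - 0.13686j
Σ over m = 0.11649 + 0.00000j; ×(4π/5) → 0.29277 + 0.00000j. Real part: 0.292771

0.292771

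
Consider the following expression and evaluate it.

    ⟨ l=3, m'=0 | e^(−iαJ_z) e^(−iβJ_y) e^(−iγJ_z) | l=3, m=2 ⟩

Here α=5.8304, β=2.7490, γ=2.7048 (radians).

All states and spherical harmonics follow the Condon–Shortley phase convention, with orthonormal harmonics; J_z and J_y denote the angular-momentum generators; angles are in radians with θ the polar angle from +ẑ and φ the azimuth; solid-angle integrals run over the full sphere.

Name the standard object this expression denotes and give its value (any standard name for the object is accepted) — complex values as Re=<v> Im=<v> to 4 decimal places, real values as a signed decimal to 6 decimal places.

Wigner D-matrix element, Re=-0.1189 Im=-0.1420

This is a Wigner D-matrix element — the rotation-matrix element ⟨l m'| R(α,β,γ) |l m⟩ in the angular-momentum basis.
First d^3_{0,2}(β=2.7490), then the phase factors e^{-i(0)α} and e^{-i(2)γ}:
c=cos(2.749000/2)=0.195038, s=sin(2.749000/2)=0.980796; N=√[6·6·120·1]=65.726707
k∈{2,3} keeps every argument non-negative
  k=2: (−1)^0·65.7267/(12)·0.1950^4·0.9808^2 = +0.007624
  k=3: (−1)^1·65.7267/(12)·0.1950^2·0.9808^4 = -0.192803
d^3_{0,2}(2.7490) = +0.007624 -0.192803 = -0.185179
Attach z-rotation phases: D = e^{-i(0)(5.8304)}·(-0.185179)·e^{-i(2)(2.7048)} = -0.118900-0.141965i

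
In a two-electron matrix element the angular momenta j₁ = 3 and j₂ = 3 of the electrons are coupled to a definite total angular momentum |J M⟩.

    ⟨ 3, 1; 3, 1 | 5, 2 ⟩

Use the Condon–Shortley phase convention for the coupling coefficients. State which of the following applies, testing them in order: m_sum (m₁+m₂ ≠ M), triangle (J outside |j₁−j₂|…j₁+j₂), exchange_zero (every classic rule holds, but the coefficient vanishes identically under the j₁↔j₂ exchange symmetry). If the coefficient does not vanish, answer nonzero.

m-sum: m₁+m₂ = 1+1 = 2, M = 2  ✓
triangle: |j₁−j₂| = 0 ≤ J = 5 ≤ j₁+j₂ = 6  ✓
exchange: j₁=j₂ and m₁=m₂, and (−1)^(j₁+j₂−J) = (−1)^1 = −1 forces ⟨j₁m₁;j₂m₂|JM⟩ = −⟨j₂m₂;j₁m₁|JM⟩ = −⟨j₁m₁;j₂m₂|JM⟩ ⇒ the coefficient vanishes identically
Racah sum check: Σ_k collapses to 0 ⇒ CG = 0

exchange_zero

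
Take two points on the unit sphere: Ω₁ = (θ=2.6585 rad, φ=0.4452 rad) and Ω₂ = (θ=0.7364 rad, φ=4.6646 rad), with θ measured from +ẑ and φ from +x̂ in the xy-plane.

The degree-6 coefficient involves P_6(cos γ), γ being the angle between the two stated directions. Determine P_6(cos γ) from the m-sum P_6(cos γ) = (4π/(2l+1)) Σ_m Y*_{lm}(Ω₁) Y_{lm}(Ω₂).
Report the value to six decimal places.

-0.396902

Addition theorem: P_6(cos γ) = (4π/13) Σ_m Y*_{lm}(Ω₁) Y_{lm}(Ω₂), m = −6…6:
  term(m=-6) = +0.000212-0.000039i   from Y*(Ω₁)=-0.004326+0.002200i, Y(Ω₂)=-0.042529-0.012540i
  term(m=-5) = +0.003401+0.004234i   from Y*(Ω₁)=+0.019530-0.025415i, Y(Ω₂)=-0.040101+0.164621i
  term(m=-4) = -0.018094+0.042657i   from Y*(Ω₁)=-0.026410+0.123906i, Y(Ω₂)=+0.359083+0.069489i
  term(m=-3) = -0.143898+0.013251i   from Y*(Ω₁)=-0.075810-0.316361i, Y(Ω₂)=+0.063466-0.439645i
  term(m=-2) = -0.043488-0.065685i   from Y*(Ω₁)=+0.317403+0.392187i, Y(Ω₂)=-0.155424-0.014901i
  term(m=-1) = -0.044320+0.082498i   from Y*(Ω₁)=-0.270488-0.129063i, Y(Ω₂)=+0.014927-0.312117i
  term(m=+0) = +0.081779+0.000000i   from Y*(Ω₁)=-0.316052-0.000000i, Y(Ω₂)=-0.258750+0.000000i
  term(m=+1) = -0.044320-0.082498i   from Y*(Ω₁)=+0.270488-0.129063i, Y(Ω₂)=-0.014927-0.312117i
  term(m=+2) = -0.043488+0.065685i   from Y*(Ω₁)=+0.317403-0.392187i, Y(Ω₂)=-0.155424+0.014901i
  term(m=+3) = -0.143898-0.013251i   from Y*(Ω₁)=+0.075810-0.316361i, Y(Ω₂)=-0.063466-0.439645i
  term(m=+4) = -0.018094-0.042657i   from Y*(Ω₁)=-0.026410-0.123906i, Y(Ω₂)=+0.359083-0.069489i
  term(m=+5) = +0.003401-0.004234i   from Y*(Ω₁)=-0.019530-0.025415i, Y(Ω₂)=+0.040101+0.164621i
  term(m=+6) = +0.000212+0.000039i   from Y*(Ω₁)=-0.004326-0.002200i, Y(Ω₂)=-0.042529+0.012540i
Accumulated sum -0.410598+0.000000i; after 4π/(2l+1) scaling, -0.396902+0.000000i ⇒ P_6 = -0.396902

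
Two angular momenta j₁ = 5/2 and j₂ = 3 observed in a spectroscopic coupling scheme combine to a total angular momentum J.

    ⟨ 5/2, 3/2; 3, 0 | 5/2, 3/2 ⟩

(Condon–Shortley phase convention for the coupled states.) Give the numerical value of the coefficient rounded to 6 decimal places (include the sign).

−√(7/30) = -0.483046

j₁+j₂−J=3  J+j₁−j₂=2  J−j₁+j₂=3  j₁+j₂+J+1=9
(j₁±m₁, j₂±m₂, J±M) = (4,1,3,3,4,1)
P² = 864/35
sum k=0..1:
  [0] +1/36 = 1/36
  [1] −1/8 = -1/8
S = -7/72
C² = P²·S² = 7/30 ; C = -0.483046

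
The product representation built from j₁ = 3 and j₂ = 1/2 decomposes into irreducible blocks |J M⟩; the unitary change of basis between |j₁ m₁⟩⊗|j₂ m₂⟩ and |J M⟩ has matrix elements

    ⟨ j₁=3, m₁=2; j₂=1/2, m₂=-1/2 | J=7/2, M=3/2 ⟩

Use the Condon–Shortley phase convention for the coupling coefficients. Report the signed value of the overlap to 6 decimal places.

+0.534522

j₁+j₂−J=0  J+j₁−j₂=6  J−j₁+j₂=1  j₁+j₂+J+1=8
(j₁±m₁, j₂±m₂, J±M) = (5,1,0,1,5,2)
P² = 28800/7
sum k=0..0:
  [0] +1/120 = 1/120
S = 1/120
C² = P²·S² = 2/7 ; C = +0.534522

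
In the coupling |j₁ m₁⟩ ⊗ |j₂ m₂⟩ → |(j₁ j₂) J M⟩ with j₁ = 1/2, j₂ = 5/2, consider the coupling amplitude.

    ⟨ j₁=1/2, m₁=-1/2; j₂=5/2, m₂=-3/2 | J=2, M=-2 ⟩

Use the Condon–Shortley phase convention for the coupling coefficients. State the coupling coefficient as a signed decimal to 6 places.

−√(1/6) = -0.408248

√[5·1!0!4!/6! · 0!1!1!4!0!4!] = √(96)
  +(−1)^1/∏(1,0,0,0,0,4)! = -1/24  (running -1/24)
⟨..|..⟩ = √(96)·(-1/24) = -0.408248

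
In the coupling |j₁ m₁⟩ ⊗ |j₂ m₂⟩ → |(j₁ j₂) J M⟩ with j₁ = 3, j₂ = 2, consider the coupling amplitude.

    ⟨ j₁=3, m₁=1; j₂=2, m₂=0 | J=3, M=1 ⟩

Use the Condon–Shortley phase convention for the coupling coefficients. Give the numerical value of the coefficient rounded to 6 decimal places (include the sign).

triangle: 2!*4!*2!/9! = 96/362880
(j±m)!: 4!*2!*2!*2!*4!*2! = 9216
prefactor² = (2J+1)*Δ*N² = 256/15
  k=0: +1/(0!*2!*2!*2!*2!*0!) = 1/16
  k=1: −1/(1!*1!*1!*1!*3!*1!) = -1/6
  k=2: +1/(2!*0!*0!*0!*4!*2!) = 1/96
Σ = -3/32  ⇒  CG² = 256/15*(-3/32)² = 3/20
CG = −√(3/20) = -0.387298

−√(3/20) = -0.387298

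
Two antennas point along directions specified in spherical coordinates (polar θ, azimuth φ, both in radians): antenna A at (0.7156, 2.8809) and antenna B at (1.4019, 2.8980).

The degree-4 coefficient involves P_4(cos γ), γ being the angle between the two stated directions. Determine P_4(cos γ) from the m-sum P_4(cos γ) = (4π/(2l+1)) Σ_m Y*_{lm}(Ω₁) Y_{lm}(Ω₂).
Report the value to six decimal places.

Summing Y*_{l m}(θ₁,φ₁)·Y_{l m}(θ₂,φ₂) over m ∈ [−4, 4]; prefactor 4π/(2·4+1) = 1.396263:
  m=-4: Y*=(0.041308, -0.070821)  Y=(0.234717, 0.345731)  product (0.034181, -0.002342)
  m=-3: Y*=(-0.189251, 0.187998)  Y=(-0.150081, -0.134521)  product (0.053693, -0.002757)
  m=-2: Y*=(0.372947, -0.214222)  Y=(-0.230435, -0.122079)  product (-0.112092, 0.003835)
  m=-1: Y*=(-0.223386, 0.059591)  Y=(0.213185, 0.052982)  product (-0.050780, 0.000868)
  m=+0: Y*=(-0.289084, -0.000000)  Y=(0.230641, 0.000000)  product (-0.066675, -0.000000)
  m=+1: Y*=(0.223386, 0.059591)  Y=(-0.213185, 0.052982)  product (-0.050780, -0.000868)
  m=+2: Y*=(0.372947, 0.214222)  Y=(-0.230435, 0.122079)  product (-0.112092, -0.003835)
  m=+3: Y*=(0.189251, 0.187998)  Y=(0.150081, -0.134521)  product (0.053693, 0.002757)
  m=+4: Y*=(0.041308, 0.070821)  Y=(0.234717, -0.345731)  product (0.034181, 0.002342)
Total Σ_m = (-0.216672, 0.000000). Multiply by 1.396263: (-0.302531, 0.000000). P_4(cos γ) = -0.302531

-0.302531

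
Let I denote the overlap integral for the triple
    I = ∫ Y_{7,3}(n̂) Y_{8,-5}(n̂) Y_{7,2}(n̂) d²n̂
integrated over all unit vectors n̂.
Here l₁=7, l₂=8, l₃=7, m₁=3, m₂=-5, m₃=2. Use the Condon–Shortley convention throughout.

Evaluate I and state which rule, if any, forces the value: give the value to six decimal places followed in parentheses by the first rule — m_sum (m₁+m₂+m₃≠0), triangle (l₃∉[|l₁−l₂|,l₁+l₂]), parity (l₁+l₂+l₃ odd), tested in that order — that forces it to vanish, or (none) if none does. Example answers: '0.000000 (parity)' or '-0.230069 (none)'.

-0.057155 (none)

Checks pass: Σm=0; 22 even; l₃=7∈[1,15].
(2·7+1)(2·8+1)(2·7+1) = 3825
Δ: 8! 6! 8! / 23! → 1/22086194130
sum: t=1:−1/18289152000 t=2:+1/248832000 t=3:−1/24883200 t=4:+1/11943936 t=5:−1/24883200 t=6:+1/248832000 t=7:−1/18289152000 = 11/975421440
3j²(7 8 7; 0 0 0) = Δ·Π!·Σ² = 1750/289731  (sign -1)
sum: t=0:+1/1393459200 t=1:−1/261273600 t=2:+1/348364800 t=3:−1/3483648000 = -11/20901888000
3j²(7 8 7; 3 -5 2) = Δ·Π!·Σ² = 66/37145  (sign +1)
combine: 4πI² = 3825·1750/289731·66/37145 = 1732500/42204149
take √, sign -1: I = -0.05715499
No selection rule forces the value: the integral is nonzero (none).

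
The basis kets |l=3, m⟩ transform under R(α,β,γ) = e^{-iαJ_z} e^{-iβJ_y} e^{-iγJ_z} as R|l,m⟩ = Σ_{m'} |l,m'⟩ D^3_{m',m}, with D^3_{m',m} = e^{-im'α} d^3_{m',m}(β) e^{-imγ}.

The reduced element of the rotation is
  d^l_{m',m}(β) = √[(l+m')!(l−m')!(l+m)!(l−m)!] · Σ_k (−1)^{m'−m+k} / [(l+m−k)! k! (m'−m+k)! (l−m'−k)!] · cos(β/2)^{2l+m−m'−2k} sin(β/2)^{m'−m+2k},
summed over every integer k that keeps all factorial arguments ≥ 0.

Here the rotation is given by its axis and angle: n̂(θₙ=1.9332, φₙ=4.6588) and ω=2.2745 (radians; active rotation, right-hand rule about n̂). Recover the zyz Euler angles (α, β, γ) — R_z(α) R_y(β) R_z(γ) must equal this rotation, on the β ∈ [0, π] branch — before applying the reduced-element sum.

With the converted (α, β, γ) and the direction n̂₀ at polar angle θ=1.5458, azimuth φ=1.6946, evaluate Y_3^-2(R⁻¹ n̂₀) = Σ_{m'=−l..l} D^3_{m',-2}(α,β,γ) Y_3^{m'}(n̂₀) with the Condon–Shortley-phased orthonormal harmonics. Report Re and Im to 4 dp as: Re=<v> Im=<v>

Re=-0.3713 Im=0.0941

Axis–angle → zyz. n̂ = (sinθₙcosφₙ, sinθₙsinφₙ, cosθₙ) = (-0.050084, -0.933705, -0.354523), ω = 2.2745.
R = I cosω + sinω [n̂]ₓ + (1−cosω) n̂n̂ᵀ gives
  R = [-0.642914, +0.347329, -0.682659; -0.193284, +0.788857, +0.583392; +0.741149, +0.507018, -0.440035]
β = atan2(√(R₁₃²+R₂₃²), R₃₃) = 2.026434; α = atan2(R₂₃, R₁₃) mod 2π = 2.434442; γ = atan2(R₃₂, −R₃₁) mod 2π = 2.541620
Need the full column D^3_{m',-2} for m'=−3..3 at α=2.4344, β=2.0264, γ=2.5416.
cos(β/2)=0.529134, sin(β/2)=0.848538
d^3_{-3,-2}: single k=1 term ⇒ +0.086213;  D = +0.084824-0.015418i
d^3_{-2,-2}: k∈[0..1] ⇒ +0.021948 -0.282212 = -0.260264;  D = +0.224906+0.130976i
d^3_{-1,-2}: k∈[0..1] ⇒ -0.111301 +0.572455 = +0.461154;  D = +0.152179+0.435321i
d^3_{0,-2}: k∈[0..1] ⇒ +0.309148 -0.795019 = -0.485872;  D = -0.176084+0.452842i
d^3_{1,-2}: k∈[0..1] ⇒ -0.572455 +0.736077 = +0.163622;  D = -0.144153+0.077408i
d^3_{2,-2}: k∈[0..1] ⇒ +0.725750 -0.373275 = +0.352475;  D = +0.344408+0.074978i
d^3_{3,-2}: single k=0 term ⇒ -0.570162;  D = +0.344732+0.454142i
Y_3^{m'}(θ=1.5458,φ=1.6946) and Σ D·Y over m':
  (+0.0848-0.0154i)·(+0.1513+0.3884i)  (+0.2249+0.1310i)·(-0.0247+0.0063i)  (+0.1522+0.4353i)·(+0.0398+0.3196i)  (-0.1761+0.4528i)·(-0.0280+0.0000i)  (-0.1442+0.0774i)·(-0.0398+0.3196i)  (+0.3444+0.0750i)·(-0.0247-0.0063i)  (+0.3447+0.4541i)·(-0.1513+0.3884i)
Y_3^-2(R⁻¹ n̂) = -0.371328+0.094106i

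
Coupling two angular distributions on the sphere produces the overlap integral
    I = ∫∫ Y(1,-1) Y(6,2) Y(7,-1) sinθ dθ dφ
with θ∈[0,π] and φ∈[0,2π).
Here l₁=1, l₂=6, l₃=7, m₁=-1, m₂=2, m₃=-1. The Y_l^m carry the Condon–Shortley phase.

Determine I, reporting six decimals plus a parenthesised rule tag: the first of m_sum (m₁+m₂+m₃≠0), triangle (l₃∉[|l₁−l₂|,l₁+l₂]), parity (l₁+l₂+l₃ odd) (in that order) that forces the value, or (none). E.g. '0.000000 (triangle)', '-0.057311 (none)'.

-0.135514 (none)

Rules hold: Σm=0, L=14 even, 5≤7≤7.
N = 3·13·15 = 585
Δ = 0!·2!·12!/15! = 1/1365
Racah Σ t=0..0: t=0:+1/518400 = 1/518400
⇒ 3j(1 6 7; 0 0 0)² = 7/195, sgn -1
Racah Σ t=0..0: t=0:+1/1935360 = 1/1935360
⇒ 3j(1 6 7; -1 2 -1)² = 1/91, sgn +1
4πI² = N·(3j₀)²·(3jₘ)² = 3/13
I = -1·√(0.230769/4π) = -0.13551395
No selection rule forces the value: the integral is nonzero (none).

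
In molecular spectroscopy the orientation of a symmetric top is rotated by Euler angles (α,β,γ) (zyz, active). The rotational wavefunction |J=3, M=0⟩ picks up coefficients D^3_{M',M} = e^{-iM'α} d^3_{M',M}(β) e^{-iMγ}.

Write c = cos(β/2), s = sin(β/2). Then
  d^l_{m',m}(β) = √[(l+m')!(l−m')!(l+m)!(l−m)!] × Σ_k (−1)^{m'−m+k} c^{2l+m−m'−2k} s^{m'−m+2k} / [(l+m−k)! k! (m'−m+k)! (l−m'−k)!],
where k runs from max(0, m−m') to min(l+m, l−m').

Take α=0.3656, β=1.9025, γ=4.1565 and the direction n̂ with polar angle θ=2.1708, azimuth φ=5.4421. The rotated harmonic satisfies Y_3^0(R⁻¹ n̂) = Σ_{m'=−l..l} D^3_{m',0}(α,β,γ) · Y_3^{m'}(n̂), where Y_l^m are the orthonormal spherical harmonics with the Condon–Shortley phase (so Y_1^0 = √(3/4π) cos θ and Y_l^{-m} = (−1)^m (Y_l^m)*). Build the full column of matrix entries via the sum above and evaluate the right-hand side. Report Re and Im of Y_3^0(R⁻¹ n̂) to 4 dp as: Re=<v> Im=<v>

Need the full column D^3_{m',0} for m'=−3..3 at α=0.3656, β=1.9025, γ=4.1565.
cos(β/2)=0.580666, sin(β/2)=0.814142
d^3_{-3,0}: single k=3 term ⇒ +0.472492;  D = +0.215667+0.420400i
d^3_{-2,0}: k∈[2..3] ⇒ +0.412730 -0.811360 = -0.398630;  D = -0.296730-0.266191i
d^3_{-1,0}: k∈[1..3] ⇒ +0.186175 -1.097972 +0.719478 = -0.192318;  D = -0.179608-0.068756i
d^3_{0,0}: k∈[0..3] ⇒ +0.038332 -0.678185 +1.333201 -0.291206 = +0.402142;  D = +0.402142+0.000000i
d^3_{1,0}: k∈[0..2] ⇒ -0.186175 +1.097972 -0.719478 = +0.192318;  D = +0.179608-0.068756i
d^3_{2,0}: k∈[0..1] ⇒ +0.412730 -0.811360 = -0.398630;  D = -0.296730+0.266191i
d^3_{3,0}: single k=0 term ⇒ -0.472492;  D = -0.215667+0.420400i
Y_3^{m'}(θ=2.1708,φ=5.4421) and Σ D·Y over m':
  (+0.2157+0.4204i)·(-0.1911+0.1360i)  (-0.2967-0.2662i)·(+0.0437-0.3906i)  (-0.1796-0.0688i)·(+0.1056+0.1181i)  (+0.4021+0.0000i)·(+0.2962+0.0000i)  (+0.1796-0.0688i)·(-0.1056+0.1181i)  (-0.2967+0.2662i)·(+0.0437+0.3906i)  (-0.2157+0.4204i)·(+0.1911+0.1360i)
Y_3^0(R⁻¹ n̂) = -0.333243+0.000000i

Re=-0.3332 Im=0.0000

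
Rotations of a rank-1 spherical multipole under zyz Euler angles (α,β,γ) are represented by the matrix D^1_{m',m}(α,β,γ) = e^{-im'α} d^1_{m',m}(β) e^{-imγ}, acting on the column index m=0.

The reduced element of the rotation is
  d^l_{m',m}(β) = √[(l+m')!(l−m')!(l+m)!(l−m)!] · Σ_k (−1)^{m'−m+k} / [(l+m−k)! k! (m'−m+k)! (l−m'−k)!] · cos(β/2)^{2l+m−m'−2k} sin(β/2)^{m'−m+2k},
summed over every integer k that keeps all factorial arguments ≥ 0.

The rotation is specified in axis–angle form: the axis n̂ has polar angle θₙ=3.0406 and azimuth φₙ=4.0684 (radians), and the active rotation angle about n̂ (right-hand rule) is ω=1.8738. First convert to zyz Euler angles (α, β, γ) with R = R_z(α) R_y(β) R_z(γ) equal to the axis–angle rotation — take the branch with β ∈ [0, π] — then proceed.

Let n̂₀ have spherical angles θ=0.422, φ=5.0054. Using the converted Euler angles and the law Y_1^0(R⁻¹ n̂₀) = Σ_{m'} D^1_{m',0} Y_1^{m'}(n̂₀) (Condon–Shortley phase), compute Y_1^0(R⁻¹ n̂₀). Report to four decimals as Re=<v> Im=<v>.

Re=0.4089 Im=0.0000

Axis–angle → zyz. n̂ = (sinθₙcosφₙ, sinθₙsinφₙ, cosθₙ) = (-0.060532, -0.080627, -0.994905), ω = 1.8738.
R = I cosω + sinω [n̂]ₓ + (1−cosω) n̂n̂ᵀ gives
  R = [-0.293631, +0.955918, +0.001239; -0.943244, -0.289948, +0.161927; +0.155148, +0.046378, +0.986802]
β = atan2(√(R₁₃²+R₂₃²), R₃₃) = 0.162647; α = atan2(R₂₃, R₁₃) mod 2π = 1.563143; γ = atan2(R₃₂, −R₃₁) mod 2π = 2.851121
Need the full column D^1_{m',0} for m'=−1..1 at α=1.5631, β=0.1626, γ=2.8511.
cos(β/2)=0.996695, sin(β/2)=0.081234
d^1_{-1,0}: single k=1 term ⇒ +0.114503;  D = +0.000876+0.114499i
d^1_{0,0}: k∈[0..1] ⇒ +0.993401 -0.006599 = +0.986802;  D = +0.986802+0.000000i
d^1_{1,0}: single k=0 term ⇒ -0.114503;  D = -0.000876+0.114499i
Y_1^{m'}(θ=0.422,φ=5.0054) and Σ D·Y over m':
  (+0.0009+0.1145i)·(+0.0409+0.1355i)  (+0.9868+0.0000i)·(+0.4457+0.0000i)  (-0.0009+0.1145i)·(-0.0409+0.1355i)
Y_1^0(R⁻¹ n̂) = +0.408903+0.000000i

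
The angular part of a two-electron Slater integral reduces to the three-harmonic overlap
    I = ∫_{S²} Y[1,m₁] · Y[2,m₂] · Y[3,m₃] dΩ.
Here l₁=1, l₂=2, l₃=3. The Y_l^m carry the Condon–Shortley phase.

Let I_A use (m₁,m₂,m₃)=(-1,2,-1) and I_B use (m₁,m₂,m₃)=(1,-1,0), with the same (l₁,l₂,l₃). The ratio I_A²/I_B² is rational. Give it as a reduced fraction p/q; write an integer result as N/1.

1/3

Same 1,2,3: normalisation and zero-m 3j drop out of the ratio.
A: Δ: 0! 2! 4! / 7! → 1/105; sum: t=0:+1/48 = 1/48; 3j²(1 2 3; -1 2 -1) = Δ·Π!·Σ² = 1/105  (sign +1)
B: Δ: 0! 2! 4! / 7! → 1/105; sum: t=0:+1/12 = 1/12; 3j²(1 2 3; 1 -1 0) = Δ·Π!·Σ² = 1/35  (sign -1)
I_A²/I_B² = (1/105)/(1/35) = 1/3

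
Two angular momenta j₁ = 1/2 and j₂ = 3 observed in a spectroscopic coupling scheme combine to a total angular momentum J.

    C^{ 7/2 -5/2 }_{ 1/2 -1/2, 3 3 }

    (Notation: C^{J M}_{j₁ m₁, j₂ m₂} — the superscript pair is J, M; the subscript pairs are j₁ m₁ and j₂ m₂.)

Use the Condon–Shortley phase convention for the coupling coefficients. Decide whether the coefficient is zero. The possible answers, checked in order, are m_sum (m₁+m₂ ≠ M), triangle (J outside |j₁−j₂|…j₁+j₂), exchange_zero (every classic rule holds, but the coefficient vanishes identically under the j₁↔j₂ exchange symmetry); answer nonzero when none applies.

m_sum

m-sum: m₁+m₂ = -1/2+3 = 5/2, M = -5/2  ✗ ⇒ coefficient is 0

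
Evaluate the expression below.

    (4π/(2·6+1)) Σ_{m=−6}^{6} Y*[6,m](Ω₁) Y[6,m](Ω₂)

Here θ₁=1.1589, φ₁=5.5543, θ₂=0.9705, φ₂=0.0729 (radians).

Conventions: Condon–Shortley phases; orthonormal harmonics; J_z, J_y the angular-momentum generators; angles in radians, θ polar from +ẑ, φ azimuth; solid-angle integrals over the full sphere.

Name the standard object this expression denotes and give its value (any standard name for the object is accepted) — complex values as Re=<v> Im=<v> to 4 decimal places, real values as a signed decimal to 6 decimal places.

This sum is the spherical-harmonic addition theorem: it equals the Legendre polynomial P_l(cos γ) of the angle γ between the two directions.
Term-by-term m-sum for l=6 (normalisation 4π/13 = 0.966644):
  m=-6: (-0.095142+0.269755i) × (+0.138146-0.064598i) = +0.004282+0.043411i  (running Σ = +0.004282+0.043411i)
  m=-5: (-0.379317+0.208620i) × (+0.337890-0.128922i) = -0.101272+0.119393i  (running Σ = -0.096990+0.162804i)
  m=-4: (-0.187086-0.043026i) × (+0.397673-0.119364i) = -0.079535+0.005221i  (running Σ = -0.176524+0.168025i)
  m=-3: (+0.143385+0.202613i) × (+0.102942-0.022879i) = +0.019396+0.017577i  (running Σ = -0.157128+0.185602i)
  m=-2: (-0.031996+0.281876i) × (-0.303579+0.044578i) = -0.002852-0.086998i  (running Σ = -0.159981+0.098604i)
  m=-1: (+0.117178-0.104630i) × (-0.232271+0.016963i) = -0.025442+0.026290i  (running Σ = -0.185423+0.124894i)
  m=0: (+0.298029-0.000000i) × (+0.250238+0.000000i) = +0.074578+0.000000i  (running Σ = -0.110845+0.124894i)
  m=1: (-0.117178-0.104630i) × (+0.232271+0.016963i) = -0.025442-0.026290i  (running Σ = -0.136287+0.098604i)
  m=2: (-0.031996-0.281876i) × (-0.303579-0.044578i) = -0.002852+0.086998i  (running Σ = -0.139139+0.185602i)
  m=3: (-0.143385+0.202613i) × (-0.102942-0.022879i) = +0.019396-0.017577i  (running Σ = -0.119743+0.168025i)
  m=4: (-0.187086+0.043026i) × (+0.397673+0.119364i) = -0.079535-0.005221i  (running Σ = -0.199278+0.162804i)
  m=5: (+0.379317+0.208620i) × (-0.337890-0.128922i) = -0.101272-0.119393i  (running Σ = -0.300550+0.043411i)
  m=6: (-0.095142-0.269755i) × (+0.138146+0.064598i) = +0.004282-0.043411i  (running Σ = -0.296268-0.000000i)
Σ over m = -0.296268-0.000000i; ×(4π/13) → -0.286385-0.000000i. Real part: -0.286385

Legendre polynomial (addition theorem), -0.286385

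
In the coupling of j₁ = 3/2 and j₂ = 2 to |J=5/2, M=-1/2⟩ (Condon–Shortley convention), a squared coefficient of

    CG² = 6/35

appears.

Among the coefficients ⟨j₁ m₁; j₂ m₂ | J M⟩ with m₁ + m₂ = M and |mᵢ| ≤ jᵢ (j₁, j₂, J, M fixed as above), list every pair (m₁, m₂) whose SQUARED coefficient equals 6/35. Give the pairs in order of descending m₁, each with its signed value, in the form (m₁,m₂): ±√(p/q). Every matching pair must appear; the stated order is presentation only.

(3/2,-2): +√(6/35)

Admissible pairs with m₁+m₂ = M = -1/2: (-3/2,1), (-1/2,0), (1/2,-1), (3/2,-2)
  (m₁,m₂)=(3/2,-2): CG² = 6/35, CG = +√(6/35)   ← matches the target
  (m₁,m₂)=(1/2,-1): CG² = 5/14, CG = +√(5/14)
  (m₁,m₂)=(-1/2,0): CG² = 3/35, CG = −√(3/35)
  (m₁,m₂)=(-3/2,1): CG² = 27/70, CG = −√(27/70)
Pairs with CG² = 6/35: (3/2,-2): +√(6/35)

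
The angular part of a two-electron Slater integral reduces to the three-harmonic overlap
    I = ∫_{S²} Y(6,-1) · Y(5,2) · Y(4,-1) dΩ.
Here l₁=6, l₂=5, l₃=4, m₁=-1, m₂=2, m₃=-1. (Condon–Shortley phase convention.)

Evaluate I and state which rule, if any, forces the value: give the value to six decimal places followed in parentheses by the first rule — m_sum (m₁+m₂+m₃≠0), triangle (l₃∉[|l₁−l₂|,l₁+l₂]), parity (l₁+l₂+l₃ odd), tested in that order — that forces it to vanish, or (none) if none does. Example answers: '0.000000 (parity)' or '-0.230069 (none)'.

Σlᵢ=15 odd — θ-integrand is odd under cosθ→−cosθ; I=0

0.000000 (parity)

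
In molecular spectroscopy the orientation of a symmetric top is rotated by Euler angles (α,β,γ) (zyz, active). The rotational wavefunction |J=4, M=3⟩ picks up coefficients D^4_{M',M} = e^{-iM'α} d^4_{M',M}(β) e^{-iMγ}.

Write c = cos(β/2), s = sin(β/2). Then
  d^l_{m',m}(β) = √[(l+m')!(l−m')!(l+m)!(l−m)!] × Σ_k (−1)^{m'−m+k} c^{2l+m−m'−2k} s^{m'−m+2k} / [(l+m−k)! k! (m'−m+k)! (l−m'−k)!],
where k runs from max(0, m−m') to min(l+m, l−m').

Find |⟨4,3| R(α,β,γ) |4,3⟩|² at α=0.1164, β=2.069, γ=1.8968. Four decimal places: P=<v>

P=0.0076

D^4_{3,3}(0.1164,2.0690,1.8968) = e^{-i·3·0.1164}·d^4_{3,3}(2.0690)·e^{-i·3·1.8968}. Compute d first:
c=cos(2.069000/2)=0.510956, s=sin(2.069000/2)=0.859607; N=√[5040·1·5040·1]=5040.000000
k: max(0,(3)−(3))=0 … min(4+(3),4−(3))=1
  k=0: (−1)^0·5040.0000/(5040)·0.5110^8·0.8596^0 = +0.004646
  k=1: (−1)^1·5040.0000/(720)·0.5110^6·0.8596^2 = -0.092045
d^4_{3,3}(2.0690) = +0.004646 -0.092045 = -0.087399
|D^4_{3,3}|² = |d^4_{3,3}(β)|² = (-0.087399)² = 0.007639 (the z-rotation phases have unit modulus)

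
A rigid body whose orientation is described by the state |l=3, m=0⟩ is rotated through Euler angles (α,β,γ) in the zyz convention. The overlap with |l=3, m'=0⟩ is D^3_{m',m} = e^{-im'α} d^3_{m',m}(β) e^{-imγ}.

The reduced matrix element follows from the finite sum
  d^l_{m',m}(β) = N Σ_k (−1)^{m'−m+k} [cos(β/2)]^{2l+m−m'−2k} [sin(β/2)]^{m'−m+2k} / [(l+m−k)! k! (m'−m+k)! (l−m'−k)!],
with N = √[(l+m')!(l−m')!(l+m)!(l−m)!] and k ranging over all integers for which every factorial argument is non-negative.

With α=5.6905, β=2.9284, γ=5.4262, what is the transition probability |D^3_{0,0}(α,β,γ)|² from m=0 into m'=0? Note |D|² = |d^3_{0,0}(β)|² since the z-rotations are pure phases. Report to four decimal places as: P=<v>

Split into d^3_{0,0}(β=2.9284) × two z-phases.
Half-angle: c=0.106395, s=0.994324. N=√(6·6·6·6)=36.000000
k∈{0,1,2,3} keeps every argument non-negative
  k=0: (−1)^0·36.0000/(36)·0.1064^6·0.9943^0 = +0.000001
  k=1: (−1)^1·36.0000/(4)·0.1064^4·0.9943^2 = -0.001140
  k=2: (−1)^2·36.0000/(4)·0.1064^2·0.9943^4 = +0.099585
  k=3: (−1)^3·36.0000/(36)·0.1064^0·0.9943^6 = -0.966424
d^3_{0,0}(2.9284) = +0.000001 -0.001140 +0.099585 -0.966424 = -0.867977
|D^3_{0,0}|² = |d^3_{0,0}(β)|² = (-0.867977)² = 0.753385 (the z-rotation phases have unit modulus)

P=0.7534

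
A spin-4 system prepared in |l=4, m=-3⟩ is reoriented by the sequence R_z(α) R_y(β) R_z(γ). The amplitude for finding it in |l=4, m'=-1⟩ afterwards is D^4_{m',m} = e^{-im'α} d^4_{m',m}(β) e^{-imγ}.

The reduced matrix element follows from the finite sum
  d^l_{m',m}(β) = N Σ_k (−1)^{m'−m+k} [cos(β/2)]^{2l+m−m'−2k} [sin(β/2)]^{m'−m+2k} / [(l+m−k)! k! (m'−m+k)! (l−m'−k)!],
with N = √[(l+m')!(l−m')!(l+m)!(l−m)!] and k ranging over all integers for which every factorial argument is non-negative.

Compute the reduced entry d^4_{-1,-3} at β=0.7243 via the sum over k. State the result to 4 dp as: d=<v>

d=0.5069

d^4_{-1,-3}(β=0.7243) via the finite sum:
With c≡cos(β/2)=0.935137 and s≡sin(β/2)=0.354286, N=[6·120·1·5040]^{1/2}=1904.940944
The bounds max(0,m−m')=0 and min(l+m,l−m')=1 give 2 terms
  k=0: (−1)^2·1904.9409/(240)·0.9351^6·0.3543^2 = +0.666238
  k=1: (−1)^3·1904.9409/(144)·0.9351^4·0.3543^4 = -0.159380
d^4_{-1,-3}(0.7243) = +0.666238 -0.159380 = +0.506858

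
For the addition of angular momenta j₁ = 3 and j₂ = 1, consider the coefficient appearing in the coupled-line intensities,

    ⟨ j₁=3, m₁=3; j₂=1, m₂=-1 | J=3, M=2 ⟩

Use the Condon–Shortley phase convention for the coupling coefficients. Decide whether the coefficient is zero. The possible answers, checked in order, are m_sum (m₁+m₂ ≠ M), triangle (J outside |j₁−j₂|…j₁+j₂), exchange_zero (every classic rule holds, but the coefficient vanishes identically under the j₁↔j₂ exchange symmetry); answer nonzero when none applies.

nonzero

m-sum: m₁+m₂ = 3+(-1) = 2, M = 2  ✓
triangle: |j₁−j₂| = 2 ≤ J = 3 ≤ j₁+j₂ = 4  ✓
exchange: j₁≠j₂ or m₁≠m₂ — the exchange symmetry imposes no constraint here
value check: CG = +√(1/4) = +0.500000 ≠ 0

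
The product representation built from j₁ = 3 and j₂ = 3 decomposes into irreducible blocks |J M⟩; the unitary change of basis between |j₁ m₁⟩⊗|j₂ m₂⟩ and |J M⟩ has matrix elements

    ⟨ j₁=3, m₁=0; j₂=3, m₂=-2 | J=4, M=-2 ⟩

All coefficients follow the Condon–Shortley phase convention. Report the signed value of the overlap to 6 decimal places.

+0.139573  (= +√(3/154))

j₁+j₂−J=2  J+j₁−j₂=4  J−j₁+j₂=4  j₁+j₂+J+1=11
(j₁±m₁, j₂±m₂, J±M) = (3,3,1,5,2,6)
P² = 124416/77
sum k=0..1:
  [0] +1/72 = 1/72
  [1] −1/96 = -1/96
S = 1/288
C² = P²·S² = 3/154 ; C = +0.139573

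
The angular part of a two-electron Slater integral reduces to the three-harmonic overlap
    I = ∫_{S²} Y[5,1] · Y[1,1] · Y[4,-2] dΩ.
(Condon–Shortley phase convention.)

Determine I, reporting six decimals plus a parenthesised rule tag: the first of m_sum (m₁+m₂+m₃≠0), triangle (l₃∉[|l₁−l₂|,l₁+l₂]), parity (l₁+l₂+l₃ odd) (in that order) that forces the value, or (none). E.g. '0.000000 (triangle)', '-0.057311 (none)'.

m-sum 0 ✓  L=10 even ✓  4≤4≤6 ✓
Π(2lᵢ+1) = 11×3×9 = 297
triangle coeff Δ(5,1,4) = 1/495
Σ_t [1,1]: t=1:−1/576 = -1/576
(3j)²=5/99 [(5 1 4; 0 0 0)], sign=-1
Σ_t [2,2]: t=2:+1/2880 = 1/2880
(3j)²=2/165 [(5 1 4; 1 1 -2)], sign=+1
⇒ 4πI² = 2/11
I = (-1)√(2/11/(4π)) = -0.12028562
No selection rule forces the value: the integral is nonzero (none).

-0.120286 (none)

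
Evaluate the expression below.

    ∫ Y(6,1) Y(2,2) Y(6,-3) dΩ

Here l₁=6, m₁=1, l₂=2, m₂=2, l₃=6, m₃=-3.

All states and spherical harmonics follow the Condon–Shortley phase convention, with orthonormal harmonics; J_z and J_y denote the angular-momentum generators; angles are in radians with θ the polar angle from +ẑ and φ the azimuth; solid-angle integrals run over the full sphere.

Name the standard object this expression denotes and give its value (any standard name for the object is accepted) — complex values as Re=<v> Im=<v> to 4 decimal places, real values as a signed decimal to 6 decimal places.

This is a Gaunt coefficient — the integral of a triple product of spherical harmonics over the sphere.
m-sum 0 ✓  L=14 even ✓  4≤6≤8 ✓
Π(2lᵢ+1) = 13×5×13 = 845
triangle coeff Δ(6,2,6) = 1/90090
Σ_t [0,2]: t=0:+1/69120 t=1:−1/14400 t=2:+1/69120 = -7/172800
(3j)²=14/715 [(6 2 6; 0 0 0)], sign=-1
Σ_t [2,2]: t=2:+1/120960 = 1/120960
(3j)²=24/1001 [(6 2 6; 1 2 -3)], sign=-1
⇒ 4πI² = 48/121
I = (+1)√(48/121/(4π)) = 0.17767364

Gaunt coefficient, +0.177674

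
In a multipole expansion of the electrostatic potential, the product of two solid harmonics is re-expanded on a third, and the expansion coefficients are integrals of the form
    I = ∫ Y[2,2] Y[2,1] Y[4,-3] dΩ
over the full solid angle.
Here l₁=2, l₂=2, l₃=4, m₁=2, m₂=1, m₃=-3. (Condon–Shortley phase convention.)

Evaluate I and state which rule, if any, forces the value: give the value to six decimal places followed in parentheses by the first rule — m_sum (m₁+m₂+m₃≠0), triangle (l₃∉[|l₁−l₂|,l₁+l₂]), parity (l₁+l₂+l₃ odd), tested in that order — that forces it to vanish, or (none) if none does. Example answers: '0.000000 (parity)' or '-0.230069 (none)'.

Rules hold: Σm=0, L=8 even, 0≤4≤4.
N = 5·5·9 = 225
Δ = 0!·4!·4!/9! = 1/630
Racah Σ t=0..0: t=0:+1/16 = 1/16
⇒ 3j(2 2 4; 0 0 0)² = 2/35, sgn +1
Racah Σ t=0..0: t=0:+1/144 = 1/144
⇒ 3j(2 2 4; 2 1 -3)² = 1/18, sgn -1
4πI² = N·(3j₀)²·(3jₘ)² = 5/7
I = -1·√(0.714286/4π) = -0.23841361
No selection rule forces the value: the integral is nonzero (none).

-0.238414 (none)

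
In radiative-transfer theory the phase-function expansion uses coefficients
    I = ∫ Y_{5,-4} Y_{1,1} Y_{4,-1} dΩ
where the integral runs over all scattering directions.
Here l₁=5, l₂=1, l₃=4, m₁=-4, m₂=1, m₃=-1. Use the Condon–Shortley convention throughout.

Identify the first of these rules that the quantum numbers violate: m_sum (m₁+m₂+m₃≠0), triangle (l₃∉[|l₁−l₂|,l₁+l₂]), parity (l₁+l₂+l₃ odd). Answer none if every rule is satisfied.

m_sum

Σmᵢ = -4  ✗
l₃∈[|l₁−l₂|,l₁+l₂]=[4,6], have l₃=4
Σlᵢ = 10 ⇒ even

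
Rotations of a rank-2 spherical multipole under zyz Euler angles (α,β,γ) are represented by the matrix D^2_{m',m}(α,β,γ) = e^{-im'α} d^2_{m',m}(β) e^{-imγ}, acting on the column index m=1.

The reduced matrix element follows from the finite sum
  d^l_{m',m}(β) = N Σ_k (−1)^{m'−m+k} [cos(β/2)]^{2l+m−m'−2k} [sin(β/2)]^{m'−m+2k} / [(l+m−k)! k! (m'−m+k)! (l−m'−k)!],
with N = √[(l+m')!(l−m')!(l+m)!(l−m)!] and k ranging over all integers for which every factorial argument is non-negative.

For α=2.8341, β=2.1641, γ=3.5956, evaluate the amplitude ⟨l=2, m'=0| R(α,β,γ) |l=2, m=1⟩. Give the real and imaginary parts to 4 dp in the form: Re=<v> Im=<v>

First d^2_{0,1}(β=2.1641), then the phase factors e^{-i(0)α} and e^{-i(1)γ}:
Half-angle: c=0.469519, s=0.882922. N=√(2·2·6·1)=4.898979
k: max(0,(1)−(0))=1 … min(2+(1),2−(0))=2
  k=1: (−1)^0·4.8990/(2)·0.4695^3·0.8829^1 = +0.223851
  k=2: (−1)^1·4.8990/(2)·0.4695^1·0.8829^3 = -0.791583
d^2_{0,1}(2.1641) = +0.223851 -0.791583 = -0.567732
D = (+1.000000+0.000000i)·(-0.567732)·(-0.898697+0.438570i) = +0.510219-0.248991i

Re=0.5102 Im=-0.2490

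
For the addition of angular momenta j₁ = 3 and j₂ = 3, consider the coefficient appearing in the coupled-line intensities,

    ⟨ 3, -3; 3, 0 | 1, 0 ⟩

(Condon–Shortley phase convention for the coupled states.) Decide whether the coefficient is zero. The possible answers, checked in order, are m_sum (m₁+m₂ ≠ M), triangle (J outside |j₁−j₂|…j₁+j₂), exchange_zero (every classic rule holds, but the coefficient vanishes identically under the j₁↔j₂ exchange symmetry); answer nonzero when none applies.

m-sum: m₁+m₂ = -3+0 = -3, M = 0  ✗ ⇒ coefficient is 0

m_sum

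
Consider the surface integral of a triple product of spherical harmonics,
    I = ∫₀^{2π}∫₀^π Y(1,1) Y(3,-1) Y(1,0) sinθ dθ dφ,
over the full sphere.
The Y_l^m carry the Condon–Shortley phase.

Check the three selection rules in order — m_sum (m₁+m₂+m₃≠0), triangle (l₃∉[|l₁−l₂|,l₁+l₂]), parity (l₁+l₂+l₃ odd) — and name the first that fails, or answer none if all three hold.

triangle

azimuthal sum: 1 − 1 + 0 = 0  ✓
l₃ must lie in [2,4]; have l₃=1  ✗
L = 1 + 3 + 1 = 5 (odd)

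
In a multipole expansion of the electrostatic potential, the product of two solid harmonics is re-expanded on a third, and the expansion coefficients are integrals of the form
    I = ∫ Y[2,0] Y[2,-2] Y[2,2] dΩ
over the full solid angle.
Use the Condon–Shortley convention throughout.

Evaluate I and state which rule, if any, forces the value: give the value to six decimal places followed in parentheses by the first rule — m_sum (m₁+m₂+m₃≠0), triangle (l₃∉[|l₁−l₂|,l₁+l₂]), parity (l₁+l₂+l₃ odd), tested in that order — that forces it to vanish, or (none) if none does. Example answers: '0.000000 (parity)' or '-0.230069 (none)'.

Checks pass: Σm=0; 6 even; l₃=2∈[0,4].
(2·2+1)(2·2+1)(2·2+1) = 125
Δ: 2! 2! 2! / 7! → 1/630
sum: t=0:+1/8 t=1:−1/1 t=2:+1/8 = -3/4
3j²(2 2 2; 0 0 0) = Δ·Π!·Σ² = 2/35  (sign -1)
sum: t=0:+1/8 = 1/8
3j²(2 2 2; 0 -2 2) = Δ·Π!·Σ² = 2/35  (sign +1)
combine: 4πI² = 125·2/35·2/35 = 20/49
take √, sign -1: I = -0.18022375
No selection rule forces the value: the integral is nonzero (none).

-0.180224 (none)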